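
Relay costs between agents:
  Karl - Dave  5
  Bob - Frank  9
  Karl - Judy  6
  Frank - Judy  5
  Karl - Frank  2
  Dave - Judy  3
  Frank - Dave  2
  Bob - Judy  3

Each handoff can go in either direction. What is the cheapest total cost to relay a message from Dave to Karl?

Checking several routes:
Dave → Judy → Karl: 3 + 6 = 9
Dave → Frank → Karl: 2 + 2 = 4
Dave → Frank → Judy → Karl: 2 + 5 + 6 = 13
Dave → Karl: 5
Dave → Judy → Bob → Frank → Karl: 3 + 3 + 9 + 2 = 17
Dave → Judy → Frank → Karl: 3 + 5 + 2 = 10
The minimum is 4.

4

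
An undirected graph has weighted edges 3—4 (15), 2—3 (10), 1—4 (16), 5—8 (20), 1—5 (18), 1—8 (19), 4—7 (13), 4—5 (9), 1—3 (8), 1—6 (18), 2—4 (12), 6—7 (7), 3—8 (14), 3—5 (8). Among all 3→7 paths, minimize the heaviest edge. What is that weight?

Checking several routes:
3-2-4-7: max(10, 12, 13) = 13
3-1-4-7: max(8, 16, 13) = 16
3-4-7: max(15, 13) = 15
3-5-4-7: max(8, 9, 13) = 13
The minimum achievable maximum is 13.

13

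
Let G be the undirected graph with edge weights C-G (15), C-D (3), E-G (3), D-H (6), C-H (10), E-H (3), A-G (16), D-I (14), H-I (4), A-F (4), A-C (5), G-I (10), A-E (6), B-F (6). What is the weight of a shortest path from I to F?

17

Comparing a few candidate routes:
I -> D -> C -> A -> F: 14 + 3 + 5 + 4 = 26
I -> H -> E -> A -> F: 4 + 3 + 6 + 4 = 17
I -> H -> C -> A -> F: 4 + 10 + 5 + 4 = 23
I -> H -> D -> C -> A -> F: 4 + 6 + 3 + 5 + 4 = 22
I -> G -> E -> A -> F: 10 + 3 + 6 + 4 = 23
The minimum is 17.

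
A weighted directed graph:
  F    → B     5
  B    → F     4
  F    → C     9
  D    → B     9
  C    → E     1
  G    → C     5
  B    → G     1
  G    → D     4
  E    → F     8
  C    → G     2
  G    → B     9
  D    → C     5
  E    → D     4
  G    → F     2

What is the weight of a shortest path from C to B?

Comparing a few candidate routes:
C→G→F→B: 2 + 2 + 5 = 9
C→E→F→B: 1 + 8 + 5 = 14
C→E→D→B: 1 + 4 + 9 = 14
C→G→B: 2 + 9 = 11
Best route has total 9.

9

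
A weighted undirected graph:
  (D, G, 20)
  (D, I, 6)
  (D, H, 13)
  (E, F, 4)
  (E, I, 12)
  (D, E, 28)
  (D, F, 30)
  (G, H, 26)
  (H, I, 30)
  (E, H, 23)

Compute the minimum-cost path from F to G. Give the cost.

42

A few of the F→G routes:
F-E-I-D-G: 4 + 12 + 6 + 20 = 42
F-E-H-G: 4 + 23 + 26 = 53
F-D-G: 30 + 20 = 50
F-E-H-D-G: 4 + 23 + 13 + 20 = 60
F-E-D-G: 4 + 28 + 20 = 52
Shortest: 42.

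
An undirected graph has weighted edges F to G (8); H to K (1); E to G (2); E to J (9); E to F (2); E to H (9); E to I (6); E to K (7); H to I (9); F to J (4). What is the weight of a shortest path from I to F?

A few of the I→F routes:
I - E - J - F: 6 + 9 + 4 = 19
I - H - E - F: 9 + 9 + 2 = 20
I - H - K - E - F: 9 + 1 + 7 + 2 = 19
I - H - K - E - G - F: 9 + 1 + 7 + 2 + 8 = 27
I - E - G - F: 6 + 2 + 8 = 16
I - E - F: 6 + 2 = 8
Best route has total 8.

8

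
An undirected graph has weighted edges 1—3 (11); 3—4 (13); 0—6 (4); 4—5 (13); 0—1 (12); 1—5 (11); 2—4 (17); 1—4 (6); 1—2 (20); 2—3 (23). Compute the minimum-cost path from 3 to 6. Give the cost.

Checking several routes:
3-4-1-0-6: 13 + 6 + 12 + 4 = 35
3-4-5-1-0-6: 13 + 13 + 11 + 12 + 4 = 53
3-1-0-6: 11 + 12 + 4 = 27
3-2-1-0-6: 23 + 20 + 12 + 4 = 59
The minimum is 27.

27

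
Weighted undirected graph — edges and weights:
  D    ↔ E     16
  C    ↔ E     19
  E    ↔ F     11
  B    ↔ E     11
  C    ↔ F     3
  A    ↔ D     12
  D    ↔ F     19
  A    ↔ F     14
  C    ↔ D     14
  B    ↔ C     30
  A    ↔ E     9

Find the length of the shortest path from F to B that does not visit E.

33

Candidate routes:
F→C→B: 3 + 30 = 33
F→A→D→C→B: 14 + 12 + 14 + 30 = 70
F→D→C→B: 19 + 14 + 30 = 63
The minimum is 33.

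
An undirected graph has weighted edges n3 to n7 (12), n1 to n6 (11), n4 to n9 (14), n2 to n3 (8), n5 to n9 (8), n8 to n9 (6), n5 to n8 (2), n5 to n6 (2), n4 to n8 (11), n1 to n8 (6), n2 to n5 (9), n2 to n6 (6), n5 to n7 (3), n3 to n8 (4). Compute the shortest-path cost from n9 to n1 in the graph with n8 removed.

21

Candidate routes:
n9 - n5 - n7 - n3 - n2 - n6 - n1: 8 + 3 + 12 + 8 + 6 + 11 = 48
n9 - n5 - n6 - n1: 8 + 2 + 11 = 21
n9 - n5 - n2 - n6 - n1: 8 + 9 + 6 + 11 = 34
Shortest: 21.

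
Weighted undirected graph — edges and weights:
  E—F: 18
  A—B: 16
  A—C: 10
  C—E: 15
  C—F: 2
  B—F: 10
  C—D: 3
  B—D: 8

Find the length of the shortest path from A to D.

13

Comparing a few candidate routes:
A → C → E → F → B → D: 10 + 15 + 18 + 10 + 8 = 61
A → C → D: 10 + 3 = 13
A → B → F → C → D: 16 + 10 + 2 + 3 = 31
A → C → F → B → D: 10 + 2 + 10 + 8 = 30
A → B → D: 16 + 8 = 24
The minimum is 13.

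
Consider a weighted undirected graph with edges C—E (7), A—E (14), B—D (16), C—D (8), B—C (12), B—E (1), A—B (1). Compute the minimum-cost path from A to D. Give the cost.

17

Comparing a few candidate routes:
A - E - B - D: 14 + 1 + 16 = 31
A - E - B - C - D: 14 + 1 + 12 + 8 = 35
A - B - C - D: 1 + 12 + 8 = 21
A - B - E - C - D: 1 + 1 + 7 + 8 = 17
A - E - C - D: 14 + 7 + 8 = 29
A - B - D: 1 + 16 = 17
Best route has total 17.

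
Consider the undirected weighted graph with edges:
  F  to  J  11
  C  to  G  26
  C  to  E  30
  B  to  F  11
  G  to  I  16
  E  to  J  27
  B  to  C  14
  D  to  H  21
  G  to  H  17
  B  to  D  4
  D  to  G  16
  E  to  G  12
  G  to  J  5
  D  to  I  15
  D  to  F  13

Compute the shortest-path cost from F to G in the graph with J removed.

29

Some routes from F to G avoiding J:
F -> B -> C -> G: 11 + 14 + 26 = 51
F -> B -> D -> G: 11 + 4 + 16 = 31
F -> D -> G: 13 + 16 = 29
F -> D -> I -> G: 13 + 15 + 16 = 44
F -> D -> H -> G: 13 + 21 + 17 = 51
F -> B -> D -> I -> G: 11 + 4 + 15 + 16 = 46
The minimum is 29.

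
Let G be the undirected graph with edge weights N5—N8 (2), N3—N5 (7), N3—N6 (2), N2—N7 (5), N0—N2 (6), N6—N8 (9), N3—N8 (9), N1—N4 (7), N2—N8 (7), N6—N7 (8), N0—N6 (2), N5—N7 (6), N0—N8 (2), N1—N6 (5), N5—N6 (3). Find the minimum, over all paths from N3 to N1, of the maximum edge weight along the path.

Comparing a few candidate routes:
N3 - N5 - N7 - N2 - N0 - N6 - N1: max(7, 6, 5, 6, 2, 5) = 7
N3 - N5 - N7 - N2 - N8 - N0 - N6 - N1: max(7, 6, 5, 7, 2, 2, 5) = 7
N3 - N6 - N1: max(2, 5) = 5
The minimum achievable maximum is 5.

5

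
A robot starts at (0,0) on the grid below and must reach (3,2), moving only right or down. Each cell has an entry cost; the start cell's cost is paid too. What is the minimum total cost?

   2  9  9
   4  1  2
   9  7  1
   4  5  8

Path (0,0) -> (1,0) -> (1,1) -> (1,2) -> (2,2) -> (3,2): 2 + 4 + 1 + 2 + 1 + 8 = 18.

18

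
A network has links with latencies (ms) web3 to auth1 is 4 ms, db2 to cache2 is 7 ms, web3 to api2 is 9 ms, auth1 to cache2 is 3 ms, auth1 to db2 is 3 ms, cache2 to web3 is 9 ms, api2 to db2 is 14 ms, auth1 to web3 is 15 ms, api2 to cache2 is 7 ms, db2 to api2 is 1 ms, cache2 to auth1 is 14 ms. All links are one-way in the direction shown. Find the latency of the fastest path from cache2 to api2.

Paths from cache2 to api2:
cache2 -> web3 -> auth1 -> db2 -> api2: 9 + 4 + 3 + 1 = 17
cache2 -> auth1 -> web3 -> api2: 14 + 15 + 9 = 38
cache2 -> auth1 -> db2 -> api2: 14 + 3 + 1 = 18
cache2 -> web3 -> api2: 9 + 9 = 18
Best route has total 17 ms.

17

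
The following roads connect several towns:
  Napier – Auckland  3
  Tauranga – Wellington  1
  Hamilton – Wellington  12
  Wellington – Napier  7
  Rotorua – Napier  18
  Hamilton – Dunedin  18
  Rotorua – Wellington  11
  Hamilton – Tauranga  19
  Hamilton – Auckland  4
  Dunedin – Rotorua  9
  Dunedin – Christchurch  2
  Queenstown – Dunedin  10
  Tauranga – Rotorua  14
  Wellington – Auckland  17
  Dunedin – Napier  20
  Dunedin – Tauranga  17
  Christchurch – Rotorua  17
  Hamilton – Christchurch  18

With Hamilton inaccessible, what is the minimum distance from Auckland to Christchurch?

25

Some routes from Auckland to Christchurch avoiding Hamilton:
Auckland - Napier - Wellington - Tauranga - Dunedin - Christchurch: 3 + 7 + 1 + 17 + 2 = 30
Auckland - Napier - Dunedin - Christchurch: 3 + 20 + 2 = 25
Auckland - Napier - Wellington - Rotorua - Dunedin - Christchurch: 3 + 7 + 11 + 9 + 2 = 32
Shortest: 25.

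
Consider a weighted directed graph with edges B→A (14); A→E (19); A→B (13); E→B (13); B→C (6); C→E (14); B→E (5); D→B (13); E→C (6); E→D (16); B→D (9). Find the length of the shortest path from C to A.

41

Paths from C to A:
C-E-D-B-A: 14 + 16 + 13 + 14 = 57
C-E-B-A: 14 + 13 + 14 = 41
The minimum is 41.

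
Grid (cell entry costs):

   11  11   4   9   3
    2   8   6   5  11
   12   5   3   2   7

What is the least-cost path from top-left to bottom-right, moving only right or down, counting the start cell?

38

One optimal route is [0,0] → [1,0] → [1,1] → [2,1] → [2,2] → [2,3] → [2,4].
Its cost is 11 + 2 + 8 + 5 + 3 + 2 + 7 = 38.
For comparison, the top-then-right route costs 56.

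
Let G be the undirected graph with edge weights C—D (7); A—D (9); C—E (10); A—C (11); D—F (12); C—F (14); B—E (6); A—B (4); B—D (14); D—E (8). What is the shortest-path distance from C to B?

A few of the C→B routes:
C → E → B: 10 + 6 = 16
C → D → A → B: 7 + 9 + 4 = 20
C → A → B: 11 + 4 = 15
The minimum is 15.

15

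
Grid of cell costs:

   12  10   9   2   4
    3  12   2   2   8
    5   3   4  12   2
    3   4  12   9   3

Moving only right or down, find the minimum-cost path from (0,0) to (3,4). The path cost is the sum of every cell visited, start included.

44

Cheapest: [0,0] → [1,0] → [1,1] → [1,2] → [1,3] → [1,4] → [2,4] → [3,4]
  12 + 3 + 12 + 2 + 2 + 8 + 2 + 3 = 44
(Top row then right column would cost 50.)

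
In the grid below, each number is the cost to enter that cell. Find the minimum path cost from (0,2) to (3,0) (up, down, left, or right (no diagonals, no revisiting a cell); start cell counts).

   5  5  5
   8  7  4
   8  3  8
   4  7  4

Cheapest: [0,2] -> [1,2] -> [1,1] -> [2,1] -> [3,1] -> [3,0]
  5 + 4 + 7 + 3 + 7 + 4 = 30

30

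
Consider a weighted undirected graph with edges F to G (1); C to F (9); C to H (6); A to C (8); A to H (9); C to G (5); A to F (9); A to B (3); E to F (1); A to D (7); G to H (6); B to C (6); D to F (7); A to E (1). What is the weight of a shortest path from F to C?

Comparing a few candidate routes:
F-G-H-C: 1 + 6 + 6 = 13
F-E-A-C: 1 + 1 + 8 = 10
F-C: 9
F-E-A-B-C: 1 + 1 + 3 + 6 = 11
F-G-C: 1 + 5 = 6
The minimum is 6.

6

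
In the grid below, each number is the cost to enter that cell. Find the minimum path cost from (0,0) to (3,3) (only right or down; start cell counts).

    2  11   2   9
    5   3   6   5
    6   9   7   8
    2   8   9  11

40

One optimal route is [0,0] → [1,0] → [1,1] → [1,2] → [1,3] → [2,3] → [3,3].
Its cost is 2 + 5 + 3 + 6 + 5 + 8 + 11 = 40.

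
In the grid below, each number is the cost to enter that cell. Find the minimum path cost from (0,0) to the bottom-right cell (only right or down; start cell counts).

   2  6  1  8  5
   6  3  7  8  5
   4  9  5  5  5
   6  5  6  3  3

Cheapest: (0,0) → (0,1) → (0,2) → (1,2) → (2,2) → (2,3) → (3,3) → (3,4)
  2 + 6 + 1 + 7 + 5 + 5 + 3 + 3 = 32

32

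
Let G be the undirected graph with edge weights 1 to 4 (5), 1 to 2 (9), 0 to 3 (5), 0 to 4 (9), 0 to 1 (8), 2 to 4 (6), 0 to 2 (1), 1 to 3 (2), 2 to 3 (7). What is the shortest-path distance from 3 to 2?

Checking several routes:
3-0-2: 5 + 1 = 6
3-1-2: 2 + 9 = 11
3-1-0-2: 2 + 8 + 1 = 11
3-2: 7
Best route has total 6.

6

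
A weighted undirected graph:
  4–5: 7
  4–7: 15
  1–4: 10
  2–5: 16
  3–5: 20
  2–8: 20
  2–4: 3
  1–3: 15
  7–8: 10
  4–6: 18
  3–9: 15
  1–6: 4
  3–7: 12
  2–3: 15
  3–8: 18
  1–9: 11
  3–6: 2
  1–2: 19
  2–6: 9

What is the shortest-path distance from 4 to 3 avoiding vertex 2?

Checking several routes:
4→6→3: 18 + 2 = 20
4→1→3: 10 + 15 = 25
4→1→6→3: 10 + 4 + 2 = 16
4→5→3: 7 + 20 = 27
4→7→3: 15 + 12 = 27
Best route has total 16.

16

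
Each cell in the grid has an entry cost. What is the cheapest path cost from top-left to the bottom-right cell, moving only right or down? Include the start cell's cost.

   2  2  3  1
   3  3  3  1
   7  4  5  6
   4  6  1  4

One optimal route is r0c0 r0c1 r0c2 r0c3 r1c3 r2c3 r3c3.
Its cost is 2 + 2 + 3 + 1 + 1 + 6 + 4 = 19.

19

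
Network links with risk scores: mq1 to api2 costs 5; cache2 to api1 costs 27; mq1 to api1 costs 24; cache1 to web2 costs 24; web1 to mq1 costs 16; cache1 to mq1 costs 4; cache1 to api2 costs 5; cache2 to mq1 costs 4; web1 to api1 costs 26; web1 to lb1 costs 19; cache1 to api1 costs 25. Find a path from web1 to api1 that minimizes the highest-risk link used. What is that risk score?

A few of the web1→api1 routes:
web1-mq1-api1: max(16, 24) = 24
web1-mq1-api2-cache1-api1: max(16, 5, 5, 25) = 25
web1-mq1-cache1-api1: max(16, 4, 25) = 25
The minimum achievable maximum is 24.

24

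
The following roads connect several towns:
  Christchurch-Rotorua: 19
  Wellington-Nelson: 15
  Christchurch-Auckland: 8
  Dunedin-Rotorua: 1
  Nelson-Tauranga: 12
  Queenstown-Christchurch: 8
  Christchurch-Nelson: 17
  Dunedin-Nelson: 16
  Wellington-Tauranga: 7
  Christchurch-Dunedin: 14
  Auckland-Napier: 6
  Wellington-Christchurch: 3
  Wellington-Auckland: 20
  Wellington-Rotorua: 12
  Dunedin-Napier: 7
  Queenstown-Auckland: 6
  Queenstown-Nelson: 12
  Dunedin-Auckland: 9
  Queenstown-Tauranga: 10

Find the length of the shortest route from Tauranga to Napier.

22

Comparing a few candidate routes:
Tauranga → Wellington → Christchurch → Auckland → Napier: 7 + 3 + 8 + 6 = 24
Tauranga → Wellington → Christchurch → Dunedin → Napier: 7 + 3 + 14 + 7 = 31
Tauranga → Queenstown → Auckland → Dunedin → Napier: 10 + 6 + 9 + 7 = 32
Tauranga → Queenstown → Auckland → Napier: 10 + 6 + 6 = 22
Tauranga → Wellington → Christchurch → Queenstown → Auckland → Napier: 7 + 3 + 8 + 6 + 6 = 30
Tauranga → Wellington → Rotorua → Dunedin → Napier: 7 + 12 + 1 + 7 = 27
The minimum is 22.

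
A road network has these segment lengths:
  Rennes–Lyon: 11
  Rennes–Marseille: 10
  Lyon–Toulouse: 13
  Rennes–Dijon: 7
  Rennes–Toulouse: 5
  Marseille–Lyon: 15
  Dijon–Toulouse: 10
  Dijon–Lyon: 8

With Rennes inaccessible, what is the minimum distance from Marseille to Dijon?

Paths from Marseille to Dijon avoiding Rennes:
Marseille - Lyon - Dijon: 15 + 8 = 23
Marseille - Lyon - Toulouse - Dijon: 15 + 13 + 10 = 38
Best route has total 23.

23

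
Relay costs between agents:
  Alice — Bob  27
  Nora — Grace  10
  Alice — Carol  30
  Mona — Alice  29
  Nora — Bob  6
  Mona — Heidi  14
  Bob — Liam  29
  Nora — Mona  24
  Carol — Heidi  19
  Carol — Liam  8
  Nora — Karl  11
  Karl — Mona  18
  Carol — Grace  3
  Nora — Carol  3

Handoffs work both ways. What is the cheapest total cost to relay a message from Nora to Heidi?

22

A few of the Nora→Heidi routes:
Nora -> Bob -> Liam -> Carol -> Heidi: 6 + 29 + 8 + 19 = 62
Nora -> Grace -> Carol -> Heidi: 10 + 3 + 19 = 32
Nora -> Karl -> Mona -> Heidi: 11 + 18 + 14 = 43
Nora -> Carol -> Heidi: 3 + 19 = 22
Nora -> Mona -> Heidi: 24 + 14 = 38
Shortest: 22.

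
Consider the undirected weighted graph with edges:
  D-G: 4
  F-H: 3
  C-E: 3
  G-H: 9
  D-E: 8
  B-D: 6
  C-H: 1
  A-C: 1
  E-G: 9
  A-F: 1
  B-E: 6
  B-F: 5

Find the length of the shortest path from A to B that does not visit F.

A few of the A→B routes:
A→C→H→G→D→B: 1 + 1 + 9 + 4 + 6 = 21
A→C→H→G→E→B: 1 + 1 + 9 + 9 + 6 = 26
A→C→H→G→D→E→B: 1 + 1 + 9 + 4 + 8 + 6 = 29
A→C→E→D→B: 1 + 3 + 8 + 6 = 18
A→C→E→G→D→B: 1 + 3 + 9 + 4 + 6 = 23
A→C→E→B: 1 + 3 + 6 = 10
The minimum is 10.

10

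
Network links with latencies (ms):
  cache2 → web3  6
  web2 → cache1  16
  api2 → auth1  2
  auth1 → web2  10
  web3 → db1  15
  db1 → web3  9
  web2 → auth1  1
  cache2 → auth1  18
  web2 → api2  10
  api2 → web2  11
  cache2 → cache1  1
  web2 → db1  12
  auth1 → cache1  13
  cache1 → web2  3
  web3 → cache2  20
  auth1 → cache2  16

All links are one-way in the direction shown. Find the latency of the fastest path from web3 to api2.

34

Routes from web3 to api2:
web3 - cache2 - auth1 - web2 - api2: 20 + 18 + 10 + 10 = 58
web3 - cache2 - auth1 - cache1 - web2 - api2: 20 + 18 + 13 + 3 + 10 = 64
web3 - cache2 - cache1 - web2 - api2: 20 + 1 + 3 + 10 = 34
Shortest: 34 ms.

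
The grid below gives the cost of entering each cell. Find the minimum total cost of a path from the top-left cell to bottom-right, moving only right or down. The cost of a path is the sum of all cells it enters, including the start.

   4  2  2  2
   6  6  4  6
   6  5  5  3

19

Best path: (0,0) -> (0,1) -> (0,2) -> (0,3) -> (1,3) -> (2,3)
Cost: 4 + 2 + 2 + 2 + 6 + 3 = 19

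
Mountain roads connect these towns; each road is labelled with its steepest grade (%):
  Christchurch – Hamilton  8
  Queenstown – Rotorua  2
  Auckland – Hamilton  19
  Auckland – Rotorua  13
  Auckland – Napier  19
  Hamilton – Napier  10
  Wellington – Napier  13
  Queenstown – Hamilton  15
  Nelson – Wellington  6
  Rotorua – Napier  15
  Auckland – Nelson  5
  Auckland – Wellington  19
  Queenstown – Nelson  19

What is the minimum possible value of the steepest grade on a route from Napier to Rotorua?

13

Checking several routes:
Napier - Hamilton - Auckland - Wellington - Nelson - Queenstown - Rotorua: max(10, 19, 19, 6, 19, 2) = 19
Napier - Rotorua: max(15) = 15
Napier - Hamilton - Auckland - Nelson - Queenstown - Rotorua: max(10, 19, 5, 19, 2) = 19
Napier - Wellington - Nelson - Auckland - Rotorua: max(13, 6, 5, 13) = 13
Napier - Hamilton - Queenstown - Rotorua: max(10, 15, 2) = 15
Napier - Hamilton - Auckland - Rotorua: max(10, 19, 13) = 19
Smallest bottleneck: 13%.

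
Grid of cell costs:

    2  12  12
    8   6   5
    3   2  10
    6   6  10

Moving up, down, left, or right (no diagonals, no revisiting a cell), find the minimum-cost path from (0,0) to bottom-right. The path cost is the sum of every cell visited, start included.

31

One optimal route is (0,0) -> (1,0) -> (2,0) -> (2,1) -> (3,1) -> (3,2).
Its cost is 2 + 8 + 3 + 2 + 6 + 10 = 31.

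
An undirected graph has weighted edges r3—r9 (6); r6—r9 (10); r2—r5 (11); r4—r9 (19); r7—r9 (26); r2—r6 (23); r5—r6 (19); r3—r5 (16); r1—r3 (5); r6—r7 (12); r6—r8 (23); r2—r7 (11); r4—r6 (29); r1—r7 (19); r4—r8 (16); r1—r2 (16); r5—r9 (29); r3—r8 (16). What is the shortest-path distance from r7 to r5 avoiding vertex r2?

31

A few of the r7→r5 routes:
r7 - r6 - r9 - r3 - r5: 12 + 10 + 6 + 16 = 44
r7 - r1 - r3 - r5: 19 + 5 + 16 = 40
r7 - r6 - r5: 12 + 19 = 31
The minimum is 31.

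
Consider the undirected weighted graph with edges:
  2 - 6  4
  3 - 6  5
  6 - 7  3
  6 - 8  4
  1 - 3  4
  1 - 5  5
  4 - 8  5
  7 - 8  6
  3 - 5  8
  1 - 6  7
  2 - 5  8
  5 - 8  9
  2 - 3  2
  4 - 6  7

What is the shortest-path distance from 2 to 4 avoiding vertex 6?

22

Paths from 2 to 4 avoiding 6:
2 - 5 - 8 - 4: 8 + 9 + 5 = 22
2 - 3 - 5 - 8 - 4: 2 + 8 + 9 + 5 = 24
2 - 3 - 1 - 5 - 8 - 4: 2 + 4 + 5 + 9 + 5 = 25
Best route has total 22.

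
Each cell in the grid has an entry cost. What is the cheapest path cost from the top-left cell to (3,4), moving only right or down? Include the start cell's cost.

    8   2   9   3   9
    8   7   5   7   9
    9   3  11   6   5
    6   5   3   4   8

40

Cheapest: (0,0) -> (0,1) -> (1,1) -> (2,1) -> (3,1) -> (3,2) -> (3,3) -> (3,4)
  8 + 2 + 7 + 3 + 5 + 3 + 4 + 8 = 40
(Top row then right column would cost 53.)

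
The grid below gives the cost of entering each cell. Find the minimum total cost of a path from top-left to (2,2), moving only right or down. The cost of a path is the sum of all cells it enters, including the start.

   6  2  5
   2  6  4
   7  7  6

23

Cheapest: (0,0) -> (0,1) -> (0,2) -> (1,2) -> (2,2)
  6 + 2 + 5 + 4 + 6 = 23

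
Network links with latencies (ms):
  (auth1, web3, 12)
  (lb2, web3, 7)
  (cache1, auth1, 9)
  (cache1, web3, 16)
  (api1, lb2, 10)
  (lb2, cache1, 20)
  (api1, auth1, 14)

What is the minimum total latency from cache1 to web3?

16

Paths from cache1 to web3:
cache1-auth1-api1-lb2-web3: 9 + 14 + 10 + 7 = 40
cache1-web3: 16
cache1-lb2-api1-auth1-web3: 20 + 10 + 14 + 12 = 56
cache1-lb2-web3: 20 + 7 = 27
cache1-auth1-web3: 9 + 12 = 21
The minimum is 16 ms.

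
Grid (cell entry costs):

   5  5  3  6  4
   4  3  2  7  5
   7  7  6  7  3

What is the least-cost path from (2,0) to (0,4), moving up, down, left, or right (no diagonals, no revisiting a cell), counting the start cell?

29

Path r2c0 -> r1c0 -> r1c1 -> r1c2 -> r0c2 -> r0c3 -> r0c4: 7 + 4 + 3 + 2 + 3 + 6 + 4 = 29.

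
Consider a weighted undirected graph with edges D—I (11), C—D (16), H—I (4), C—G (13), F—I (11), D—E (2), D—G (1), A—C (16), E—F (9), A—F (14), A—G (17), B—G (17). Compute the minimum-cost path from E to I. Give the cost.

A few of the E→I routes:
E → D → G → A → F → I: 2 + 1 + 17 + 14 + 11 = 45
E → F → I: 9 + 11 = 20
E → D → I: 2 + 11 = 13
The minimum is 13.

13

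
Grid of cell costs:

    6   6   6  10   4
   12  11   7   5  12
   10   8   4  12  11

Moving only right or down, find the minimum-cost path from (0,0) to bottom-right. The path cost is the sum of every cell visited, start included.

Path (0,0) → (0,1) → (0,2) → (1,2) → (2,2) → (2,3) → (2,4): 6 + 6 + 6 + 7 + 4 + 12 + 11 = 52.
(Top row then right column would cost 55.)

52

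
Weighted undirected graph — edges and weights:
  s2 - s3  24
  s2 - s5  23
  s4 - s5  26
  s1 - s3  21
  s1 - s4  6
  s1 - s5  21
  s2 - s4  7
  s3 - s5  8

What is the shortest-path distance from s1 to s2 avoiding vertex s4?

Candidate routes:
s1 -> s5 -> s3 -> s2: 21 + 8 + 24 = 53
s1 -> s3 -> s2: 21 + 24 = 45
s1 -> s5 -> s2: 21 + 23 = 44
s1 -> s3 -> s5 -> s2: 21 + 8 + 23 = 52
The minimum is 44.

44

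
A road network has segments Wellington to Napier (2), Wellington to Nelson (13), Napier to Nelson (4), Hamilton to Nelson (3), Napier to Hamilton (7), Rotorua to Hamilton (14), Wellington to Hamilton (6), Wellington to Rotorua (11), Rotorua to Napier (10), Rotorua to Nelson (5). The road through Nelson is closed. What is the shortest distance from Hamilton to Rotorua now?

Checking several routes:
Hamilton-Wellington-Rotorua: 6 + 11 = 17
Hamilton-Rotorua: 14
Hamilton-Napier-Rotorua: 7 + 10 = 17
The minimum is 14.

14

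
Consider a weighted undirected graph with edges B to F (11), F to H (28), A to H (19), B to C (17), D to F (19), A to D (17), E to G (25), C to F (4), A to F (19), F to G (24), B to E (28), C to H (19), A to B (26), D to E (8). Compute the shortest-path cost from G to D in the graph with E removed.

Some routes from G to D avoiding E:
G → F → A → D: 24 + 19 + 17 = 60
G → F → B → A → D: 24 + 11 + 26 + 17 = 78
G → F → D: 24 + 19 = 43
Best route has total 43.

43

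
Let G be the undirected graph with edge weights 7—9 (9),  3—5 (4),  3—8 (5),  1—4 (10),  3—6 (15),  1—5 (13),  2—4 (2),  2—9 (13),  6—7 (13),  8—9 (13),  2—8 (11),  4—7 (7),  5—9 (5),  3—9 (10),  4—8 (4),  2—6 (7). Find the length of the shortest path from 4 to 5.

Some routes from 4 to 5:
4 -> 7 -> 9 -> 5: 7 + 9 + 5 = 21
4 -> 8 -> 3 -> 5: 4 + 5 + 4 = 13
4 -> 2 -> 9 -> 5: 2 + 13 + 5 = 20
4 -> 8 -> 9 -> 5: 4 + 13 + 5 = 22
Shortest: 13.

13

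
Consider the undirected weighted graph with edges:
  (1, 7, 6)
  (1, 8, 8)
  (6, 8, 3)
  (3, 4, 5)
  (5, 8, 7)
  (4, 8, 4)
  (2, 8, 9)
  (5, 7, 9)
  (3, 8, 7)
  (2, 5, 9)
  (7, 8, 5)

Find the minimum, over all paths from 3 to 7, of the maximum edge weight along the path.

5

Checking several routes:
3 → 8 → 1 → 7: max(7, 8, 6) = 8
3 → 8 → 7: max(7, 5) = 7
3 → 4 → 8 → 7: max(5, 4, 5) = 5
3 → 4 → 8 → 1 → 7: max(5, 4, 8, 6) = 8
Best route has worst link 5.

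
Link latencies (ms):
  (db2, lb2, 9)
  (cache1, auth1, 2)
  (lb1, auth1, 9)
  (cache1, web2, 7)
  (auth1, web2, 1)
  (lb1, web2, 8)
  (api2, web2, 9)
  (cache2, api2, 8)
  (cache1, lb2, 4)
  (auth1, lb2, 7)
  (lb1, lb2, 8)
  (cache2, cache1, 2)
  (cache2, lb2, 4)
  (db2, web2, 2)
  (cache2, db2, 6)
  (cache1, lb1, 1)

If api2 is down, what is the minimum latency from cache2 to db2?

Checking several routes:
cache2 - db2: 6
cache2 - cache1 - auth1 - web2 - db2: 2 + 2 + 1 + 2 = 7
cache2 - cache1 - web2 - db2: 2 + 7 + 2 = 11
Shortest: 6 ms.

6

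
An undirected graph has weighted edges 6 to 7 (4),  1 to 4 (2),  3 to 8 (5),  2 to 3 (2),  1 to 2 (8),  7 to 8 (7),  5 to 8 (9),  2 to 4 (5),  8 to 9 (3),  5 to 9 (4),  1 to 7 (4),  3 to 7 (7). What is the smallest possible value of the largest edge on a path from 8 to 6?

Some routes from 8 to 6:
8 - 7 - 6: max(7, 4) = 7
8 - 3 - 2 - 4 - 1 - 7 - 6: max(5, 2, 5, 2, 4, 4) = 5
8 - 3 - 7 - 6: max(5, 7, 4) = 7
Best route has worst link 5.

5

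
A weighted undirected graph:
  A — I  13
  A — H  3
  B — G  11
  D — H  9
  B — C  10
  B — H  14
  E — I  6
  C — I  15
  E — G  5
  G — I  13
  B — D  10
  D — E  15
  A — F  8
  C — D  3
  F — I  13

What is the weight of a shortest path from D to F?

20

Checking several routes:
D→C→B→H→A→F: 3 + 10 + 14 + 3 + 8 = 38
D→H→A→F: 9 + 3 + 8 = 20
D→H→A→I→F: 9 + 3 + 13 + 13 = 38
D→B→H→A→F: 10 + 14 + 3 + 8 = 35
D→E→I→F: 15 + 6 + 13 = 34
D→C→I→F: 3 + 15 + 13 = 31
Shortest: 20.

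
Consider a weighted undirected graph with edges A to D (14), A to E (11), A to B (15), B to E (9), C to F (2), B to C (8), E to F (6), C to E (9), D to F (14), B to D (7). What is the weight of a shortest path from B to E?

Checking several routes:
B→C→F→E: 8 + 2 + 6 = 16
B→E: 9
B→C→E: 8 + 9 = 17
Best route has total 9.

9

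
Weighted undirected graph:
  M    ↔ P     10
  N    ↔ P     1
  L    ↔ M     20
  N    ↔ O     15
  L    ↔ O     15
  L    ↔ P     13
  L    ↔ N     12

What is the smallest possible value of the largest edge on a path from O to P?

Candidate routes:
O -> L -> N -> P: max(15, 12, 1) = 15
O -> N -> L -> M -> P: max(15, 12, 20, 10) = 20
O -> N -> P: max(15, 1) = 15
O -> L -> P: max(15, 13) = 15
O -> N -> L -> P: max(15, 12, 13) = 15
O -> L -> M -> P: max(15, 20, 10) = 20
Smallest bottleneck: 15.

15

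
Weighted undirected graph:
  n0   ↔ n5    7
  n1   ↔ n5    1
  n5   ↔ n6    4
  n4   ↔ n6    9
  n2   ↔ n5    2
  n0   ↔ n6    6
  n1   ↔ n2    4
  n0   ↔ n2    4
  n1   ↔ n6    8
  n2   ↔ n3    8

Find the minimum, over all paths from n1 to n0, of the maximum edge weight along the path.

Comparing a few candidate routes:
n1-n2-n0: max(4, 4) = 4
n1-n5-n2-n0: max(1, 2, 4) = 4
n1-n2-n5-n6-n0: max(4, 2, 4, 6) = 6
n1-n5-n0: max(1, 7) = 7
n1-n5-n6-n0: max(1, 4, 6) = 6
The minimum achievable maximum is 4.

4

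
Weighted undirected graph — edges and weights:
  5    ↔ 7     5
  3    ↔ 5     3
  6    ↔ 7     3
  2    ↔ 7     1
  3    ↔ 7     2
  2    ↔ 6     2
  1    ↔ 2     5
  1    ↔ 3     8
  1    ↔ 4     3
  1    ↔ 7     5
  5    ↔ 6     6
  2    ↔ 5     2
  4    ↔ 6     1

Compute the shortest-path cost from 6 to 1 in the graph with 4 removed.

Checking several routes:
6-7-1: 3 + 5 = 8
6-2-1: 2 + 5 = 7
6-2-7-1: 2 + 1 + 5 = 8
The minimum is 7.

7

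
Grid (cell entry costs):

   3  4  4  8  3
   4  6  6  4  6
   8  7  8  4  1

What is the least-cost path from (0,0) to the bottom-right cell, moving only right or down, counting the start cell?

26

One optimal route is [0,0] -> [0,1] -> [0,2] -> [1,2] -> [1,3] -> [2,3] -> [2,4].
Its cost is 3 + 4 + 4 + 6 + 4 + 4 + 1 = 26.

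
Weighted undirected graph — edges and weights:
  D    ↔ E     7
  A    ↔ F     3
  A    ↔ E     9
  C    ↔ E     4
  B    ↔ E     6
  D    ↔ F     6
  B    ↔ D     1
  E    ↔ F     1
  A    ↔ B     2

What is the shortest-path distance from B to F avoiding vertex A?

7

Candidate routes:
B - D - E - F: 1 + 7 + 1 = 9
B - D - F: 1 + 6 = 7
B - E - F: 6 + 1 = 7
B - E - D - F: 6 + 7 + 6 = 19
Shortest: 7.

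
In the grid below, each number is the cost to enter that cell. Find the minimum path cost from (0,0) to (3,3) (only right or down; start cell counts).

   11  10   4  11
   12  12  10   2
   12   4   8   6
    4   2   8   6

49

One optimal route is [0,0] → [0,1] → [0,2] → [1,2] → [1,3] → [2,3] → [3,3].
Its cost is 11 + 10 + 4 + 10 + 2 + 6 + 6 = 49.
(Top row then right column would cost 50.)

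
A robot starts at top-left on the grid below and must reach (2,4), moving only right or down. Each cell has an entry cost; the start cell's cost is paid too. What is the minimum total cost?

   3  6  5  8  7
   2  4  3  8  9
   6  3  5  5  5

27

Path r0c0 → r1c0 → r1c1 → r1c2 → r2c2 → r2c3 → r2c4: 3 + 2 + 4 + 3 + 5 + 5 + 5 = 27.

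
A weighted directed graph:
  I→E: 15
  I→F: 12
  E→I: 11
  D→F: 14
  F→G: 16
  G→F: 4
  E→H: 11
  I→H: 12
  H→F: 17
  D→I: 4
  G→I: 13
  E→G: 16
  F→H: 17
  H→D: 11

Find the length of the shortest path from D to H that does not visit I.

Candidate routes:
D - F - H: 14 + 17 = 31
The minimum is 31.

31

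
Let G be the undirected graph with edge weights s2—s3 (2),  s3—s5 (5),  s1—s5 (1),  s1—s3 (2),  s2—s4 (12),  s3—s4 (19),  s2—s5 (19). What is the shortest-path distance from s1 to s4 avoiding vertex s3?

Paths from s1 to s4 avoiding s3:
s1 → s5 → s2 → s4: 1 + 19 + 12 = 32
Shortest: 32.

32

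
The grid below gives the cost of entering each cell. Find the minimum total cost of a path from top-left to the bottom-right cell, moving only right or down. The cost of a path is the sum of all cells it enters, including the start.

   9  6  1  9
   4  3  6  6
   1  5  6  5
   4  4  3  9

34

One optimal route is [0,0] [1,0] [2,0] [3,0] [3,1] [3,2] [3,3].
Its cost is 9 + 4 + 1 + 4 + 4 + 3 + 9 = 34.
For comparison, the top-then-right route costs 45.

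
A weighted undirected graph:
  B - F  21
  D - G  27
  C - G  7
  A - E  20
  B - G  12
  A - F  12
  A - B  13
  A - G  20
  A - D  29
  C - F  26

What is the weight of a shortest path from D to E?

Some routes from D to E:
D - G - A - E: 27 + 20 + 20 = 67
D - A - E: 29 + 20 = 49
D - G - B - F - A - E: 27 + 12 + 21 + 12 + 20 = 92
D - G - B - A - E: 27 + 12 + 13 + 20 = 72
The minimum is 49.

49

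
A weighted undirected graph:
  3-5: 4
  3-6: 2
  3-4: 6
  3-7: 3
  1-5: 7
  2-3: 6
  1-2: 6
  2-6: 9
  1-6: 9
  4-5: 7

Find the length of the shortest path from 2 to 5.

10

Checking several routes:
2 → 1 → 5: 6 + 7 = 13
2 → 6 → 3 → 5: 9 + 2 + 4 = 15
2 → 3 → 4 → 5: 6 + 6 + 7 = 19
2 → 1 → 6 → 3 → 5: 6 + 9 + 2 + 4 = 21
2 → 3 → 6 → 1 → 5: 6 + 2 + 9 + 7 = 24
2 → 3 → 5: 6 + 4 = 10
The minimum is 10.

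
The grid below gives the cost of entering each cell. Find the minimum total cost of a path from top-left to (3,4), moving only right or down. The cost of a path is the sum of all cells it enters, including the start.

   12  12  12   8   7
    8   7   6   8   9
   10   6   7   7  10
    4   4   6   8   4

Path [0,0] -> [1,0] -> [1,1] -> [2,1] -> [3,1] -> [3,2] -> [3,3] -> [3,4]: 12 + 8 + 7 + 6 + 4 + 6 + 8 + 4 = 55.
(Top row then right column would cost 74.)

55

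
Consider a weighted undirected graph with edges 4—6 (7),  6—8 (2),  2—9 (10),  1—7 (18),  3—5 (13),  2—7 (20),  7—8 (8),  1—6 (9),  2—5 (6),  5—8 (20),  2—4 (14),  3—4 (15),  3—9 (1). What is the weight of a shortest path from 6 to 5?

A few of the 6→5 routes:
6→4→3→5: 7 + 15 + 13 = 35
6→4→3→9→2→5: 7 + 15 + 1 + 10 + 6 = 39
6→4→2→5: 7 + 14 + 6 = 27
6→8→5: 2 + 20 = 22
6→8→7→2→5: 2 + 8 + 20 + 6 = 36
6→4→2→9→3→5: 7 + 14 + 10 + 1 + 13 = 45
Best route has total 22.

22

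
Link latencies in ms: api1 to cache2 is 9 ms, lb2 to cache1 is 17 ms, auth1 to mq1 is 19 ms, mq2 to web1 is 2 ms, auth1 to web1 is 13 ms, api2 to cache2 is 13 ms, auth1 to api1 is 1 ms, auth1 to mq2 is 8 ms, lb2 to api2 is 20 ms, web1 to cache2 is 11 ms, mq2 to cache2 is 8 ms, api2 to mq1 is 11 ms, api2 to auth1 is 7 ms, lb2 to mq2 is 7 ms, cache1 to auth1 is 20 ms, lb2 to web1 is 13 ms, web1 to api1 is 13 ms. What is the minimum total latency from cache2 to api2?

Checking several routes:
cache2 - mq2 - auth1 - api2: 8 + 8 + 7 = 23
cache2 - api1 - auth1 - api2: 9 + 1 + 7 = 17
cache2 - api2: 13
cache2 - web1 - mq2 - auth1 - api2: 11 + 2 + 8 + 7 = 28
Shortest: 13 ms.

13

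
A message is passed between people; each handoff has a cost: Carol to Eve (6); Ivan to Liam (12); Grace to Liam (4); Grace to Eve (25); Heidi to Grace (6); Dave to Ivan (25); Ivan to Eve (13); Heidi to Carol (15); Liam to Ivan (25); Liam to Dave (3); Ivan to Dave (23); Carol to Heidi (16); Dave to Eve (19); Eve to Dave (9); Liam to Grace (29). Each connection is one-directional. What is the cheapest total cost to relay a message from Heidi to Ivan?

35

Some routes from Heidi to Ivan:
Heidi -> Carol -> Eve -> Dave -> Ivan: 15 + 6 + 9 + 25 = 55
Heidi -> Grace -> Liam -> Ivan: 6 + 4 + 25 = 35
Heidi -> Grace -> Liam -> Dave -> Ivan: 6 + 4 + 3 + 25 = 38
Best route has total 35.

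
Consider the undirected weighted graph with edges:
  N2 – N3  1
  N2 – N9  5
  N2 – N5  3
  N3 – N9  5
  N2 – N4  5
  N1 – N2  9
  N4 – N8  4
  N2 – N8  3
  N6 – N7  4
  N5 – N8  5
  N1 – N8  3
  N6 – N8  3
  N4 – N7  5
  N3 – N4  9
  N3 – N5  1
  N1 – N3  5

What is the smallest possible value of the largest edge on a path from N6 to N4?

Some routes from N6 to N4:
N6→N7→N4: max(4, 5) = 5
N6→N8→N5→N3→N9→N2→N4: max(3, 5, 1, 5, 5, 5) = 5
N6→N8→N4: max(3, 4) = 4
The minimum achievable maximum is 4.

4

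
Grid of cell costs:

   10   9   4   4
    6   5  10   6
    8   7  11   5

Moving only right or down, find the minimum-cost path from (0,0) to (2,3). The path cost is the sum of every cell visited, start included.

One optimal route is [0,0] [0,1] [0,2] [0,3] [1,3] [2,3].
Its cost is 10 + 9 + 4 + 4 + 6 + 5 = 38.

38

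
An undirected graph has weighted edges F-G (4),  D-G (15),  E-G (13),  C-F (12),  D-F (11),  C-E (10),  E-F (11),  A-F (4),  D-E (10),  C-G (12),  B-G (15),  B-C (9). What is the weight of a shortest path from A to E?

Comparing a few candidate routes:
A-F-C-E: 4 + 12 + 10 = 26
A-F-G-E: 4 + 4 + 13 = 21
A-F-G-C-E: 4 + 4 + 12 + 10 = 30
A-F-E: 4 + 11 = 15
A-F-D-E: 4 + 11 + 10 = 25
Best route has total 15.

15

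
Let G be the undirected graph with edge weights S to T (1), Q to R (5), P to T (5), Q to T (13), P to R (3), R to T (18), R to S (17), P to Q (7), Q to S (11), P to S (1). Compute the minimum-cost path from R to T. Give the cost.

A few of the R→T routes:
R-Q-P-T: 5 + 7 + 5 = 17
R-Q-S-T: 5 + 11 + 1 = 17
R-P-T: 3 + 5 = 8
R-P-S-T: 3 + 1 + 1 = 5
R-Q-P-S-T: 5 + 7 + 1 + 1 = 14
Best route has total 5.

5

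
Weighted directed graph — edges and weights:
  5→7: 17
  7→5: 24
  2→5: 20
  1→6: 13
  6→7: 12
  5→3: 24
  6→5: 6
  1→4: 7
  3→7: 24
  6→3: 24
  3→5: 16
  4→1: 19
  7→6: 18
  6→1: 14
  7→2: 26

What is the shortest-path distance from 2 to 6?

55

Routes from 2 to 6:
2 -> 5 -> 3 -> 7 -> 6: 20 + 24 + 24 + 18 = 86
2 -> 5 -> 7 -> 6: 20 + 17 + 18 = 55
The minimum is 55.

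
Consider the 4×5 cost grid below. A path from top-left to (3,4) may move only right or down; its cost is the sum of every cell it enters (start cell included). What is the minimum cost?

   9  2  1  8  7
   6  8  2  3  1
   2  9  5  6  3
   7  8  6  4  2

23

One optimal route is (0,0)→(0,1)→(0,2)→(1,2)→(1,3)→(1,4)→(2,4)→(3,4).
Its cost is 9 + 2 + 1 + 2 + 3 + 1 + 3 + 2 = 23.
For comparison, the top-then-right route costs 33.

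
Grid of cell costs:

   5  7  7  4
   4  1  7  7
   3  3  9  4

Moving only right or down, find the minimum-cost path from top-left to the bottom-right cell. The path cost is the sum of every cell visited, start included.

Take r0c0 -> r1c0 -> r1c1 -> r2c1 -> r2c2 -> r2c3 for a total of 5 + 4 + 1 + 3 + 9 + 4 = 26.

26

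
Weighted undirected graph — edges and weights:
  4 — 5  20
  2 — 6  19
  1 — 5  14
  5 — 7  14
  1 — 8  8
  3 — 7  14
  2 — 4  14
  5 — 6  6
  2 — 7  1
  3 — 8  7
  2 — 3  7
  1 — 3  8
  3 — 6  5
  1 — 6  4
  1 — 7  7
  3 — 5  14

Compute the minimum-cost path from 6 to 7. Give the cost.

11

Checking several routes:
6 - 3 - 7: 5 + 14 = 19
6 - 1 - 7: 4 + 7 = 11
6 - 3 - 1 - 7: 5 + 8 + 7 = 20
6 - 3 - 2 - 7: 5 + 7 + 1 = 13
Shortest: 11.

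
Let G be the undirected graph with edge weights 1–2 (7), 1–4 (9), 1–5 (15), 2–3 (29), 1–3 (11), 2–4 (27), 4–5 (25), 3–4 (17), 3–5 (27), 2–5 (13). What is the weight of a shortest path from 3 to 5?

26

Checking several routes:
3-5: 27
3-1-5: 11 + 15 = 26
3-1-2-5: 11 + 7 + 13 = 31
Best route has total 26.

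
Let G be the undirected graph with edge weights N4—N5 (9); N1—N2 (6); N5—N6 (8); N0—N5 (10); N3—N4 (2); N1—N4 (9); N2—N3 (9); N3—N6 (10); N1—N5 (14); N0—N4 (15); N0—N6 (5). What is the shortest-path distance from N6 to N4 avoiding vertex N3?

Some routes from N6 to N4 avoiding N3:
N6 -> N5 -> N4: 8 + 9 = 17
N6 -> N5 -> N1 -> N4: 8 + 14 + 9 = 31
N6 -> N0 -> N4: 5 + 15 = 20
N6 -> N0 -> N5 -> N4: 5 + 10 + 9 = 24
Best route has total 17.

17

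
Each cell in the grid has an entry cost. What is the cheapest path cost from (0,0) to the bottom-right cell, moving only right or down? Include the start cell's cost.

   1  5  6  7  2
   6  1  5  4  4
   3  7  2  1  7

22

Cheapest: [0,0]→[0,1]→[1,1]→[1,2]→[2,2]→[2,3]→[2,4]
  1 + 5 + 1 + 5 + 2 + 1 + 7 = 22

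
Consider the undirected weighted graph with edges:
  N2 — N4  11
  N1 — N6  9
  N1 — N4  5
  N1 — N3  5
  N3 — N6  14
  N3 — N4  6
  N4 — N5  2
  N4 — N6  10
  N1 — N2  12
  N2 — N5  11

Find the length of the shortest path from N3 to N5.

8

Checking several routes:
N3-N4-N2-N5: 6 + 11 + 11 = 28
N3-N1-N6-N4-N5: 5 + 9 + 10 + 2 = 26
N3-N4-N5: 6 + 2 = 8
N3-N1-N4-N5: 5 + 5 + 2 = 12
N3-N6-N4-N5: 14 + 10 + 2 = 26
Shortest: 8.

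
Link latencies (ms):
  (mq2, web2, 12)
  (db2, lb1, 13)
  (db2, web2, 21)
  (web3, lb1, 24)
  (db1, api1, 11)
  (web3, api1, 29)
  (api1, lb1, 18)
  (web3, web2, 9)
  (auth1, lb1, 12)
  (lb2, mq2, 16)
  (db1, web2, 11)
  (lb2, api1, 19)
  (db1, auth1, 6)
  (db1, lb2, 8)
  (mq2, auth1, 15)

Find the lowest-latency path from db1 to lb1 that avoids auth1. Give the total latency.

Some routes from db1 to lb1 avoiding auth1:
db1-web2-web3-lb1: 11 + 9 + 24 = 44
db1-api1-lb1: 11 + 18 = 29
db1-web2-web3-api1-lb1: 11 + 9 + 29 + 18 = 67
db1-web2-db2-lb1: 11 + 21 + 13 = 45
db1-api1-web3-lb1: 11 + 29 + 24 = 64
db1-lb2-api1-lb1: 8 + 19 + 18 = 45
Shortest: 29 ms.

29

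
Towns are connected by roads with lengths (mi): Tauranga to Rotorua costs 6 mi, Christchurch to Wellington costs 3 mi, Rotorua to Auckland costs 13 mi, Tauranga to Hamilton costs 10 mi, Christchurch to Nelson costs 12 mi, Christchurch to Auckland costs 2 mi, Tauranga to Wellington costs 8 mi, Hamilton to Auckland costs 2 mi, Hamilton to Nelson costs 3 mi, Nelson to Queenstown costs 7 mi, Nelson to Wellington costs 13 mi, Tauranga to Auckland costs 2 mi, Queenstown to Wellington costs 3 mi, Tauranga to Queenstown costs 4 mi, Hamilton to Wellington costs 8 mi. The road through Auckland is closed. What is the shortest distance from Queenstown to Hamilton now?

10

Some routes from Queenstown to Hamilton avoiding Auckland:
Queenstown-Tauranga-Hamilton: 4 + 10 = 14
Queenstown-Wellington-Hamilton: 3 + 8 = 11
Queenstown-Wellington-Nelson-Hamilton: 3 + 13 + 3 = 19
Queenstown-Nelson-Hamilton: 7 + 3 = 10
Best route has total 10 mi.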